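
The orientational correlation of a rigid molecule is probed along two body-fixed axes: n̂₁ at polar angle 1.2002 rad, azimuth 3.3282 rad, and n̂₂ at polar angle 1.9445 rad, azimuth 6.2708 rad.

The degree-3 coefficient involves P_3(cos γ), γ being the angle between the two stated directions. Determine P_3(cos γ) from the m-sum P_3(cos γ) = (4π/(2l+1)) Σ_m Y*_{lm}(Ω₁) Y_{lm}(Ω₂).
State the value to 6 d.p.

Addition theorem: P_3(cos γ) = (4π/7) Σ_m Y*_{lm}(Ω₁) Y_{lm}(Ω₂), m = −3…3:
  term(m=-3) = -0.09408 - 0.06395j   from Y*(Ω₁)=-0.28631 - 0.17943j, Y(Ω₂)=0.33643 + 0.01251j
  term(m=-2) = -0.09586 - 0.04030j   from Y*(Ω₁)=0.29945 + 0.11725j, Y(Ω₂)=-0.32327 - 0.00801j
  term(m=-1) = -0.01020 - 0.00206j   from Y*(Ω₁)=0.10187 + 0.01923j, Y(Ω₂)=-0.10037 - 0.00124j
  term(m=+0) = -0.10072 + 0.00000j   from Y*(Ω₁)=-0.31682 + 0.00000j, Y(Ω₂)=0.31792 + 0.00000j
  term(m=+1) = -0.01020 + 0.00206j   from Y*(Ω₁)=-0.10187 + 0.01923j, Y(Ω₂)=0.10037 - 0.00124j
  term(m=+2) = -0.09586 + 0.04030j   from Y*(Ω₁)=0.29945 - 0.11725j, Y(Ω₂)=-0.32327 + 0.00801j
  term(m=+3) = -0.09408 + 0.06395j   from Y*(Ω₁)=0.28631 - 0.17943j, Y(Ω₂)=-0.33643 + 0.01251j
Σ over m = -0.50101 + 0.00000j; ×(4π/7) → -0.89941 + 0.00000j. Real part: -0.899412

-0.899412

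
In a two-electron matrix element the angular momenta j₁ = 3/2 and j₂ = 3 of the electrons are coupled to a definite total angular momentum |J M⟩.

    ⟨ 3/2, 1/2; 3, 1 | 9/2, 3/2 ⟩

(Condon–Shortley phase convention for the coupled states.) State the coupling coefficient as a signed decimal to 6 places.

+√(15/28) ≈ +0.731925

j₁+j₂−J=0  J+j₁−j₂=3  J−j₁+j₂=6  j₁+j₂+J+1=10
(j₁±m₁, j₂±m₂, J±M) = (2,1,4,2,6,3)
P² = 34560/7
sum k=0..0:
  [0] +1/96 = 1/96
S = 1/96
C² = P²·S² = 15/28 ; C = +0.731925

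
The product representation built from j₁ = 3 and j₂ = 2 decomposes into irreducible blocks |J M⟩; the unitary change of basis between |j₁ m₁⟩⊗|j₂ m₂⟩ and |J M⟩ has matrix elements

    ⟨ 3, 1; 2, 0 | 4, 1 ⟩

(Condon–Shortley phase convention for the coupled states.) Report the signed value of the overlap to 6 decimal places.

+√(3/28) = +0.327327

triangle: 1!×5!×3!/10! = 720/3628800
(j±m)!: 4!×2!×2!×2!×5!×3! = 138240
prefactor² = (2J+1)×Δ×N² = 1728/7
  k=0: +1/(0!×1!×2!×2!×3!×1!) = 1/24
  k=1: −1/(1!×0!×1!×1!×4!×2!) = -1/48
Σ = 1/48  ⇒  CG² = 1728/7×(1/48)² = 3/28
CG = +√(3/28) = +0.327327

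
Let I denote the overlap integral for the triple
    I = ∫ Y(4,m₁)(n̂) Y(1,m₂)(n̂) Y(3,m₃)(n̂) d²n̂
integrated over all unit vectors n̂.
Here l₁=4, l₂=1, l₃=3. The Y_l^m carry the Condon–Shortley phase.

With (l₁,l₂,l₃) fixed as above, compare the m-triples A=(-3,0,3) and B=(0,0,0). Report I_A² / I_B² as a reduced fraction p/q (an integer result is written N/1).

7/16

Shared (l₁,l₂,l₃)=(4,1,3): N and (l;000)² cancel in I_A²/I_B².
A: Δ = 2!·6!·0!/9! = 1/252; Racah Σ t=1..1: t=1:−1/720 = -1/720; ⇒ 3j(4 1 3; -3 0 3)² = 1/36, sgn -1
B: Δ = 2!·6!·0!/9! = 1/252; Racah Σ t=1..1: t=1:−1/36 = -1/36; ⇒ 3j(4 1 3; 0 0 0)² = 4/63, sgn +1
I_A²/I_B² = (1/36)/(4/63) = 7/16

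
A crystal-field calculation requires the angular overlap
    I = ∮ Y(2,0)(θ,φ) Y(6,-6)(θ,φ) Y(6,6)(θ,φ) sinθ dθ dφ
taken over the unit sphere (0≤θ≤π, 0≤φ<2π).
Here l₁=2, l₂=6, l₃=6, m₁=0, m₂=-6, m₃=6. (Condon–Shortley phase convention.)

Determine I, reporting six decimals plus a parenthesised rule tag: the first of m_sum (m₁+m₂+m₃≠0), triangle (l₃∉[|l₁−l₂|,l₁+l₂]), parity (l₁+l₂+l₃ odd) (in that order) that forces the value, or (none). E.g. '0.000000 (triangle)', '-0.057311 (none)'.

Rules hold: Σm=0, L=14 even, 4≤6≤8.
N = 5·13·13 = 845
Δ = 2!·2!·10!/15! = 1/90090
Racah Σ t=0..2: t=0:+1/69120 t=1:−1/14400 t=2:+1/69120 = -7/172800
⇒ 3j(2 6 6; 0 0 0)² = 14/715, sgn -1
Racah Σ t=0..0: t=0:+1/14515200 = 1/14515200
⇒ 3j(2 6 6; 0 -6 6)² = 22/455, sgn +1
4πI² = N·(3j₀)²·(3jₘ)² = 4/5
I = -1·√(0.8/4π) = -0.25231325
No selection rule forces the value: the integral is nonzero (none).

-0.252313 (none)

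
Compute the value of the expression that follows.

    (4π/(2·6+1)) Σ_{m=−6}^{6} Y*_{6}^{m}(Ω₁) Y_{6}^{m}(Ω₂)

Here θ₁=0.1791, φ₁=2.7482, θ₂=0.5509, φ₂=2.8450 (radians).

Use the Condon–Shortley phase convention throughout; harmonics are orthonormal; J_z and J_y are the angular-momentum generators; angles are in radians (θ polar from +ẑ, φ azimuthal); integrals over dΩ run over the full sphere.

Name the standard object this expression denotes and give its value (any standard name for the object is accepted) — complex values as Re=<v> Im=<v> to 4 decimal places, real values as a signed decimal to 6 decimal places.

Legendre polynomial (addition theorem), -0.011542

This sum is the spherical-harmonic addition theorem: it equals the Legendre polynomial P_l(cos γ) of the angle γ between the two directions.
Term-by-term m-sum for l=6 (normalisation 4π/13 = 0.966644):
  m=-6: Y*=(-0.000011, -0.000011)  Y=(-0.002060, 0.009722)  product (0.000000, -0.000000)
  m=-5: Y*=(0.000114, 0.000273)  Y=(-0.004916, -0.055821)  product (0.000015, -0.000008)
  m=-4: Y*=(-0.000010, -0.003468)  Y=(0.070179, 0.173472)  product (0.000601, -0.000245)
  m=-3: Y*=(-0.010556, 0.025636)  Y=(-0.249889, -0.308373)  product (0.010543, -0.003151)
  m=-2: Y*=(0.105901, -0.106196)  Y=(0.394058, 0.265665)  product (0.069944, -0.013713)
  m=-1: Y*=(-0.459619, 0.190754)  Y=(-0.107794, -0.032942)  product (0.055828, -0.005421)
  m=+0: Y*=(0.701917, -0.000000)  Y=(-0.407173, 0.000000)  product (-0.285802, 0.000000)
  m=+1: Y*=(0.459619, 0.190754)  Y=(0.107794, -0.032942)  product (0.055828, 0.005421)
  m=+2: Y*=(0.105901, 0.106196)  Y=(0.394058, -0.265665)  product (0.069944, 0.013713)
  m=+3: Y*=(0.010556, 0.025636)  Y=(0.249889, -0.308373)  product (0.010543, 0.003151)
  m=+4: Y*=(-0.000010, 0.003468)  Y=(0.070179, -0.173472)  product (0.000601, 0.000245)
  m=+5: Y*=(-0.000114, 0.000273)  Y=(0.004916, -0.055821)  product (0.000015, 0.000008)
  m=+6: Y*=(-0.000011, 0.000011)  Y=(-0.002060, -0.009722)  product (0.000000, 0.000000)
Total Σ_m = (-0.011940, -0.000000). Multiply by 0.966644: (-0.011542, -0.000000). P_6(cos γ) = -0.011542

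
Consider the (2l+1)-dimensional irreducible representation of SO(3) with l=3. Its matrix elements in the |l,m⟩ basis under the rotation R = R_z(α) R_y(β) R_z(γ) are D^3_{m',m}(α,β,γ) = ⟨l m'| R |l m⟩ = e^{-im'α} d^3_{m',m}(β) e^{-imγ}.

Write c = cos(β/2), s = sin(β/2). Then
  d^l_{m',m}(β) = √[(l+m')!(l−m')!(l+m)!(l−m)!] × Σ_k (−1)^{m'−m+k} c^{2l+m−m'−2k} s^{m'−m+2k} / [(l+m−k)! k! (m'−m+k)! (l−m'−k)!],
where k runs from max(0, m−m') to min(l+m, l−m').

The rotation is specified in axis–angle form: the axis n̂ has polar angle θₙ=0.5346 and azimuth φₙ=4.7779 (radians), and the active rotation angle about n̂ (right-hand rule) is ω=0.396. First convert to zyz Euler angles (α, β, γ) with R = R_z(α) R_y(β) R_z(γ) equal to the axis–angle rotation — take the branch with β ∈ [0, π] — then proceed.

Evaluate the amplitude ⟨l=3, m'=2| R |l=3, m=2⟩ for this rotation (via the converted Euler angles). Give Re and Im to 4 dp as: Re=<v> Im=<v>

Axis–angle → zyz. n̂ = (sinθₙcosφₙ, sinθₙsinφₙ, cosθₙ) = (+0.033354, -0.508404, +0.860472), ω = 0.3960.
R = I cosω + sinω [n̂]ₓ + (1−cosω) n̂n̂ᵀ gives
  R = [+0.922697, -0.333223, -0.193886; +0.330599, +0.942614, -0.046721; +0.198328, -0.020989, +0.979911]
β = atan2(√(R₁₃²+R₂₃²), R₃₃) = 0.200782; α = atan2(R₂₃, R₁₃) mod 2π = 3.378054; γ = atan2(R₃₂, −R₃₁) mod 2π = 3.247032
D^3_{2,2}(3.3781,0.2008,3.2470) = e^{-i·2·3.3781}·d^3_{2,2}(0.2008)·e^{-i·2·3.2470}. Compute d first:
c=cos(0.200782/2)=0.994965, s=sin(0.200782/2)=0.100223; N=√[120·1·120·1]=120.000000
k∈{0,1} keeps every argument non-negative
  k=0: (−1)^0·120.0000/(120)·0.9950^6·0.1002^0 = +0.970168
  k=1: (−1)^1·120.0000/(24)·0.9950^4·0.1002^2 = -0.049219
d^3_{2,2}(0.2008) = +0.970168 -0.049219 = +0.920949
D = (+0.890241-0.455490i)·(+0.920949)·(+0.977847-0.209319i) = +0.713898-0.581805i

Re=0.7139 Im=-0.5818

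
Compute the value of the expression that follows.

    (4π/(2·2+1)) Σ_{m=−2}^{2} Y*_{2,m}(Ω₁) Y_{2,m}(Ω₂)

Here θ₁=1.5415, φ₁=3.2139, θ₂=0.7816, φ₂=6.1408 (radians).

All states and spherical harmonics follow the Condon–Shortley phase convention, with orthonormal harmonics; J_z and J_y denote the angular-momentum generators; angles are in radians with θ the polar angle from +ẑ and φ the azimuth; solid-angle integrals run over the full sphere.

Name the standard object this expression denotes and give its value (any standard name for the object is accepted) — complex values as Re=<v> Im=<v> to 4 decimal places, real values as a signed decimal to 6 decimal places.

Legendre polynomial (addition theorem), +0.167649

This sum is the spherical-harmonic addition theorem: it equals the Legendre polynomial P_l(cos γ) of the angle γ between the two directions.
Addition theorem: P_2(cos γ) = (4π/5) Σ_m Y*_{lm}(Ω₁) Y_{lm}(Ω₂), m = −2…2:
  term(m=-2) = (0.067258, 0.030796)   from Y*(Ω₁)=(0.381914, 0.055619), Y(Ω₂)=(0.183951, 0.053847)
  term(m=-1) = (-0.008537, -0.001861)   from Y*(Ω₁)=(-0.022561, -0.001634), Y(Ω₂)=(0.382354, 0.054813)
  term(m=+0) = (-0.050738, -0.000000)   from Y*(Ω₁)=(-0.314580, -0.000000), Y(Ω₂)=(0.161289, 0.000000)
  term(m=+1) = (-0.008537, 0.001861)   from Y*(Ω₁)=(0.022561, -0.001634), Y(Ω₂)=(-0.382354, 0.054813)
  term(m=+2) = (0.067258, -0.030796)   from Y*(Ω₁)=(0.381914, -0.055619), Y(Ω₂)=(0.183951, -0.053847)
Total Σ_m = (0.066705, 0.000000). Multiply by 2.513274: (0.167649, 0.000000). P_2(cos γ) = 0.167649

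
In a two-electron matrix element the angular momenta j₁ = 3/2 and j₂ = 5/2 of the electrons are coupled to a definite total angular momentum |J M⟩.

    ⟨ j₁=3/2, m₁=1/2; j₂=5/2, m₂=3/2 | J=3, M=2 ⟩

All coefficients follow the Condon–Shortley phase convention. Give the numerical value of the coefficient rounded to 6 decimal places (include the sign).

−√(1/12) = -0.288675

triangle: 1!*2!*4!/8! = 48/40320
(j±m)!: 2!*1!*4!*1!*5!*1! = 5760
prefactor² = (2J+1)*Δ*N² = 48
  k=0: +1/(0!*1!*1!*4!*1!*0!) = 1/24
  k=1: −1/(1!*0!*0!*3!*2!*1!) = -1/12
Σ = -1/24  ⇒  CG² = 48*(-1/24)² = 1/12
CG = −√(1/12) = -0.288675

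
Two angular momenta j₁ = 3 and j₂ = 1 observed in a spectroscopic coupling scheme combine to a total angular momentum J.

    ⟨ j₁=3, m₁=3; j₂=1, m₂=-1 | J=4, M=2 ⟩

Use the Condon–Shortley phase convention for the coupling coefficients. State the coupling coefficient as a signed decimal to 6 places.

+√(1/28) ≈ +0.188982

j₁+j₂−J=0  J+j₁−j₂=6  J−j₁+j₂=2  j₁+j₂+J+1=9
(j₁±m₁, j₂±m₂, J±M) = (6,0,0,2,6,2)
P² = 518400/7
sum k=0..0:
  [0] +1/1440 = 1/1440
S = 1/1440
C² = P²·S² = 1/28 ; C = +0.188982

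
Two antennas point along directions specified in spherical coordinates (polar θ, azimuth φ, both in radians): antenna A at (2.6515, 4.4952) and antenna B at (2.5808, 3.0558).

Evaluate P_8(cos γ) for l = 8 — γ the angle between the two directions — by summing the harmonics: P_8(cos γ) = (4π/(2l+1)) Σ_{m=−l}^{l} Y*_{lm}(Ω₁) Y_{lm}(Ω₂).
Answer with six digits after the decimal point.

0.079356

Addition theorem: P_8(cos γ) = (4π/17) Σ_m Y*_{lm}(Ω₁) Y_{lm}(Ω₂), m = −8…8:
  m=-8: Y*=-0.00021 - 0.00122j  Y=0.00255 + 0.00209j  product 0.00000 - 0.00000j
  m=-7: Y*=-0.00930 - 0.00047j  Y=0.01734 + 0.01188j  product -0.00016 - 0.00012j
  m=-6: Y*=-0.01156 + 0.04216j  Y=0.07236 + 0.04093j  product -0.00256 + 0.00258j
  m=-5: Y*=0.12726 + 0.06704j  Y=0.20672 + 0.09455j  product 0.01997 + 0.02589j
  m=-4: Y*=0.21608 - 0.25548j  Y=0.40230 + 0.14375j  product 0.12365 - 0.07172j
  m=-3: Y*=-0.31161 - 0.40857j  Y=0.47473 + 0.12496j  product -0.09688 - 0.23290j
  m=-2: Y*=-0.35586 + 0.16509j  Y=0.16744 + 0.02902j  product -0.06437 + 0.01732j
  m=-1: Y*=-0.03176 - 0.14394j  Y=-0.34603 - 0.02976j  product 0.00671 + 0.05075j
  m=+0: Y*=-0.45192 + 0.00000j  Y=-0.29790 + 0.00000j  product 0.13463 + 0.00000j
  m=+1: Y*=0.03176 - 0.14394j  Y=0.34603 - 0.02976j  product 0.00671 - 0.05075j
  m=+2: Y*=-0.35586 - 0.16509j  Y=0.16744 - 0.02902j  product -0.06437 - 0.01732j
  m=+3: Y*=0.31161 - 0.40857j  Y=-0.47473 + 0.12496j  product -0.09688 + 0.23290j
  m=+4: Y*=0.21608 + 0.25548j  Y=0.40230 - 0.14375j  product 0.12365 + 0.07172j
  m=+5: Y*=-0.12726 + 0.06704j  Y=-0.20672 + 0.09455j  product 0.01997 - 0.02589j
  m=+6: Y*=-0.01156 - 0.04216j  Y=0.07236 - 0.04093j  product -0.00256 - 0.00258j
  m=+7: Y*=0.00930 - 0.00047j  Y=-0.01734 + 0.01188j  product -0.00016 + 0.00012j
  m=+8: Y*=-0.00021 + 0.00122j  Y=0.00255 - 0.00209j  product 0.00000 + 0.00000j
Accumulated sum 0.10735 + 0.00000j; after 4π/(2l+1) scaling, 0.07936 + 0.00000j ⇒ P_8 = 0.079356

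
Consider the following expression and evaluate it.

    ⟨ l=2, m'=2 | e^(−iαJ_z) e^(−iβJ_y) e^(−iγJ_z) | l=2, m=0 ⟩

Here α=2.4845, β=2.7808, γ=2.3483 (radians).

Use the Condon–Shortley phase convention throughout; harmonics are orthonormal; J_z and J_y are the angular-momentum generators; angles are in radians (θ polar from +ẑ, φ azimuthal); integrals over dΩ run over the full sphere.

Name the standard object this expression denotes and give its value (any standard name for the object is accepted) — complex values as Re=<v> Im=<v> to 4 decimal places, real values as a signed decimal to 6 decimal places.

Wigner D-matrix element, Re=0.0194 Im=0.0738

This is a Wigner D-matrix element — the rotation-matrix element ⟨l m'| R(α,β,γ) |l m⟩ in the angular-momentum basis.
Split into d^2_{2,0}(β=2.7808) × two z-phases.
With c≡cos(β/2)=0.179419 and s≡sin(β/2)=0.983773, N=[24·1·2·2]^{1/2}=9.797959
k: max(0,(0)−(2))=0 … min(2+(0),2−(2))=0
  k=0: (−1)^2·9.7980/(4)·0.1794^2·0.9838^2 = +0.076314
d^2_{2,0}(2.7808) = +0.076314
Attach z-rotation phases: D = e^{-i(2)(2.4845)}·(+0.076314)·e^{-i(0)(2.3483)} = +0.019369+0.073815i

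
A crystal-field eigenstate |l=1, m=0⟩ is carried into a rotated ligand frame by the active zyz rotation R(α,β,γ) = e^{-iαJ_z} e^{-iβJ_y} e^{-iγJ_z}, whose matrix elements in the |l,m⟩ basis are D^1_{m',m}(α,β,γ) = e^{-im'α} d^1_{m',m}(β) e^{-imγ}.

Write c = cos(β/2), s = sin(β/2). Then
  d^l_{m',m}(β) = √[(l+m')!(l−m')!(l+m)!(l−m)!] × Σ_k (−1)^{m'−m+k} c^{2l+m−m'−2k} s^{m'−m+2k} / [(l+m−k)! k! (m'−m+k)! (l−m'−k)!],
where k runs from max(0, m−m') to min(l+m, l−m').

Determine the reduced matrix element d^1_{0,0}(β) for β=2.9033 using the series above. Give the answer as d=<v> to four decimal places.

d=-0.9717

d^1_{0,0}(β=2.9033) via the finite sum:
Half-angle: c=0.118865, s=0.992910. N=√(1·1·1·1)=1.000000
k∈{0,1} keeps every argument non-negative
  k=0: (−1)^0·1.0000/(1)·0.1189^2·0.9929^0 = +0.014129
  k=1: (−1)^1·1.0000/(1)·0.1189^0·0.9929^2 = -0.985871
d^1_{0,0}(2.9033) = +0.014129 -0.985871 = -0.971742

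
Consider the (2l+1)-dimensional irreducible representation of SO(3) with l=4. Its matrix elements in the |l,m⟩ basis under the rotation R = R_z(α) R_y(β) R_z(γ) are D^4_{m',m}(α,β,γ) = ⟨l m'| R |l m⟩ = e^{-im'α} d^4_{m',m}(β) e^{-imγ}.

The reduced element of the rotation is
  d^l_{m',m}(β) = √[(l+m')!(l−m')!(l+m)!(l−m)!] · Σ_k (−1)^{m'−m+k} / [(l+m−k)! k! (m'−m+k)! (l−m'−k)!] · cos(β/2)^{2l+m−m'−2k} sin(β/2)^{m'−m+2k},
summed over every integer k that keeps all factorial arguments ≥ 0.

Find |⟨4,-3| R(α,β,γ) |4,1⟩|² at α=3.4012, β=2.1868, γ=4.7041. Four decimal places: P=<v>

P=0.2077

Split into d^4_{-3,1}(β=2.1868) × two z-phases.
With c≡cos(β/2)=0.459468 and s≡sin(β/2)=0.888194, N=[1·5040·120·6]^{1/2}=1904.940944
Admissible k: 4..5 (factorial args all ≥0)
  k=4: (−1)^0·1904.9409/(144)·0.4595^4·0.8882^4 = +0.366921
  k=5: (−1)^1·1904.9409/(240)·0.4595^2·0.8882^6 = -0.822676
d^4_{-3,1}(2.1868) = +0.366921 -0.822676 = -0.455755
|D^4_{-3,1}|² = |d^4_{-3,1}(β)|² = (-0.455755)² = 0.207713 (the z-rotation phases have unit modulus)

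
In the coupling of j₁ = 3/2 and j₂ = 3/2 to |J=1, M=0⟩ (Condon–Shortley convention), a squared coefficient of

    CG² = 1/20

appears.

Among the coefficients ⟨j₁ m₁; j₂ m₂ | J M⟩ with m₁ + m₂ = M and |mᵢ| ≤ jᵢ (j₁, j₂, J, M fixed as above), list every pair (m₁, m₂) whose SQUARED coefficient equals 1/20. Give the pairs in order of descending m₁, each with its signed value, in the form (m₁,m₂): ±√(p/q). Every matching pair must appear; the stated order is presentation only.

Admissible pairs with m₁+m₂ = M = 0: (-3/2,3/2), (-1/2,1/2), (1/2,-1/2), (3/2,-3/2)
  (m₁,m₂)=(3/2,-3/2): CG² = 9/20, CG = +√(9/20)
  (m₁,m₂)=(1/2,-1/2): CG² = 1/20, CG = −√(1/20)   ← matches the target
  (m₁,m₂)=(-1/2,1/2): CG² = 1/20, CG = −√(1/20)   ← matches the target
  (m₁,m₂)=(-3/2,3/2): CG² = 9/20, CG = +√(9/20)
Pairs with CG² = 1/20: (1/2,-1/2): −√(1/20); (-1/2,1/2): −√(1/20)

(1/2,-1/2): −√(1/20); (-1/2,1/2): −√(1/20)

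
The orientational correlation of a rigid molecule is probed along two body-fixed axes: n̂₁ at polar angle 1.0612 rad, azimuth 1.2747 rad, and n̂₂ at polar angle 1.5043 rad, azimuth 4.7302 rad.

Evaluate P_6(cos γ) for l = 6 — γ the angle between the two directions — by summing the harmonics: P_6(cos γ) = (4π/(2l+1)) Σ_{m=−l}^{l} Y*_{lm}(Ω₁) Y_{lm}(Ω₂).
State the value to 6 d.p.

Expand P_6 via completeness: Σ_{m} conj(Y_{6,m}) at Ω₁ times Y_{6,m} at Ω₂ —
  [-6]  conj(Y_{6,-6})(Ω₁) = +0.043679+0.209253i ; Y_{6,-6}(Ω₂) = -0.473994+0.050848i ; Δ = -0.031344-0.096964i
  [-5]  conj(Y_{6,-5})(Ω₁) = +0.412125+0.037323i ; Y_{6,-5}(Ω₂) = +0.009781+0.109537i ; Δ = -0.000057+0.045508i
  [-4]  conj(Y_{6,-4})(Ω₁) = +0.126308-0.310440i ; Y_{6,-4}(Ω₂) = -0.335609+0.023951i ; Δ = -0.034955+0.107212i
  [-3]  conj(Y_{6,-3})(Ω₁) = +0.062707+0.050970i ; Y_{6,-3}(Ω₂) = +0.006778+0.126721i ; Δ = -0.006034+0.008292i
  [-2]  conj(Y_{6,-2})(Ω₁) = +0.291322-0.195983i ; Y_{6,-2}(Ω₂) = -0.298506+0.010638i ; Δ = -0.084876+0.061601i
  [-1]  conj(Y_{6,-1})(Ω₁) = -0.013840-0.045368i ; Y_{6,-1}(Ω₂) = +0.002368+0.132949i ; Δ = +0.005999-0.001947i
  [+0]  conj(Y_{6,0})(Ω₁) = +0.334467-0.000000i ; Y_{6,0}(Ω₂) = -0.288764+0.000000i ; Δ = -0.096582+0.000000i
  [+1]  conj(Y_{6,1})(Ω₁) = +0.013840-0.045368i ; Y_{6,1}(Ω₂) = -0.002368+0.132949i ; Δ = +0.005999+0.001947i
  [+2]  conj(Y_{6,2})(Ω₁) = +0.291322+0.195983i ; Y_{6,2}(Ω₂) = -0.298506-0.010638i ; Δ = -0.084876-0.061601i
  [+3]  conj(Y_{6,3})(Ω₁) = -0.062707+0.050970i ; Y_{6,3}(Ω₂) = -0.006778+0.126721i ; Δ = -0.006034-0.008292i
  [+4]  conj(Y_{6,4})(Ω₁) = +0.126308+0.310440i ; Y_{6,4}(Ω₂) = -0.335609-0.023951i ; Δ = -0.034955-0.107212i
  [+5]  conj(Y_{6,5})(Ω₁) = -0.412125+0.037323i ; Y_{6,5}(Ω₂) = -0.009781+0.109537i ; Δ = -0.000057-0.045508i
  [+6]  conj(Y_{6,6})(Ω₁) = +0.043679-0.209253i ; Y_{6,6}(Ω₂) = -0.473994-0.050848i ; Δ = -0.031344+0.096964i
Total Σ_m = -0.399116-0.000000i. Multiply by 0.966644: -0.385803-0.000000i. P_6(cos γ) = -0.385803

-0.385803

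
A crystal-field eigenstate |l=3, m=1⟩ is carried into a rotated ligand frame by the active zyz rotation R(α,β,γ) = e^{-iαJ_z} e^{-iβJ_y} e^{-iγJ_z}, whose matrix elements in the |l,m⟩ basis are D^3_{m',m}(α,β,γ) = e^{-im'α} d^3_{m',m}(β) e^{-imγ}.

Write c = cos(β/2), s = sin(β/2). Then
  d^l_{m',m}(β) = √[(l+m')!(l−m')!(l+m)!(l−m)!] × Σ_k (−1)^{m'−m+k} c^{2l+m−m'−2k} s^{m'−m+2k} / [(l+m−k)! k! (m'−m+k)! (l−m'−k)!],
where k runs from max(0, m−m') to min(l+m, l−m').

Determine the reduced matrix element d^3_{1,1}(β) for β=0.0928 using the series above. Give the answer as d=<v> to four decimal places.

d^3_{1,1}(β=0.0928) via the finite sum:
Half-angle: c=0.998924, s=0.046383. N=√(24·2·24·2)=48.000000
k∈{0,1,2} keeps every argument non-negative
  k=0: (−1)^0·48.0000/(48)·0.9989^6·0.0464^0 = +0.993560
  k=1: (−1)^1·48.0000/(6)·0.9989^4·0.0464^2 = -0.017137
  k=2: (−1)^2·48.0000/(8)·0.9989^2·0.0464^4 = +0.000028
d^3_{1,1}(0.0928) = +0.993560 -0.017137 +0.000028 = +0.976450

d=0.9764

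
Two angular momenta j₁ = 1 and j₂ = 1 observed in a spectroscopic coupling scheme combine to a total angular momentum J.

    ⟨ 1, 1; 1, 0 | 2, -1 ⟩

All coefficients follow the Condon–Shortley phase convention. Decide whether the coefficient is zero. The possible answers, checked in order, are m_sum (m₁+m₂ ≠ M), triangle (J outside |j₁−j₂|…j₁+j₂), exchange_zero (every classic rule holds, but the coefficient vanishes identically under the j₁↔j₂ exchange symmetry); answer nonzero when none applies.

m_sum

m-sum: m₁+m₂ = 1+0 = 1, M = -1  ✗ ⇒ coefficient is 0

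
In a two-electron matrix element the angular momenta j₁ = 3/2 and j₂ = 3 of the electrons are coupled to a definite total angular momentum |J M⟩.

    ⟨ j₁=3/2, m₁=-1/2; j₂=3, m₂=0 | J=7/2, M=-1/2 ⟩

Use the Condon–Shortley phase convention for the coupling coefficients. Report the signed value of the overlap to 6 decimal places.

−√(2/21) = -0.308607

j₁+j₂−J=1  J+j₁−j₂=2  J−j₁+j₂=5  j₁+j₂+J+1=9
(j₁±m₁, j₂±m₂, J±M) = (1,2,3,3,3,4)
P² = 384/7
sum k=0..1:
  [0] +1/24 = 1/24
  [1] −1/12 = -1/12
S = -1/24
C² = P²·S² = 2/21 ; C = -0.308607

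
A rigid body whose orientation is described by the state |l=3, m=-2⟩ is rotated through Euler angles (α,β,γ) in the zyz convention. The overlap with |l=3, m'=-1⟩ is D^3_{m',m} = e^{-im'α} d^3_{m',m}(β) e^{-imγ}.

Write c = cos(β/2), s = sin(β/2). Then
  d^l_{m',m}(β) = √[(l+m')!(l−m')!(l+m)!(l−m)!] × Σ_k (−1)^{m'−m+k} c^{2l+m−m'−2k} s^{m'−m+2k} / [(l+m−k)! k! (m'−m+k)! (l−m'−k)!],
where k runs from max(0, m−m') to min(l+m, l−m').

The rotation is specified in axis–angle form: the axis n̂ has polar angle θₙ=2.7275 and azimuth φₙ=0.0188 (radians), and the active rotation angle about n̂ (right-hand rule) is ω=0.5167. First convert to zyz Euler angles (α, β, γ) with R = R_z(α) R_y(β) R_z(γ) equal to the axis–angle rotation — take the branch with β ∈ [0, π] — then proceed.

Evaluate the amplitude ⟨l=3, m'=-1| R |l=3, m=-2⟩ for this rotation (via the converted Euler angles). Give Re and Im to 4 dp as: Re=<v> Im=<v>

Re=-0.2068 Im=-0.2307

Axis–angle → zyz. n̂ = (sinθₙcosφₙ, sinθₙsinφₙ, cosθₙ) = (+0.402288, +0.007564, -0.915482), ω = 0.5167.
R = I cosω + sinω [n̂]ₓ + (1−cosω) n̂n̂ᵀ gives
  R = [+0.890581, +0.452658, -0.044342; -0.451863, +0.869462, -0.199640; -0.051815, +0.197832, +0.978866]
β = atan2(√(R₁₃²+R₂₃²), R₃₃) = 0.205958; α = atan2(R₂₃, R₁₃) mod 2π = 4.493828; γ = atan2(R₃₂, −R₃₁) mod 2π = 1.314636
First d^3_{-1,-2}(β=0.2060), then the phase factors e^{-i(-1)α} and e^{-i(-2)γ}:
Half-angle: c=0.994702, s=0.102797. N=√(2·24·1·120)=75.894664
k∈{0,1} keeps every argument non-negative
  k=0: (−1)^1·75.8947/(24)·0.9947^5·0.1028^1 = -0.316553
  k=1: (−1)^2·75.8947/(12)·0.9947^3·0.1028^3 = +0.006762
d^3_{-1,-2}(0.2060) = -0.316553 +0.006762 = -0.309791
D = (-0.216825-0.976211i)·(-0.309791)·(-0.871609+0.490202i) = -0.206794-0.230666i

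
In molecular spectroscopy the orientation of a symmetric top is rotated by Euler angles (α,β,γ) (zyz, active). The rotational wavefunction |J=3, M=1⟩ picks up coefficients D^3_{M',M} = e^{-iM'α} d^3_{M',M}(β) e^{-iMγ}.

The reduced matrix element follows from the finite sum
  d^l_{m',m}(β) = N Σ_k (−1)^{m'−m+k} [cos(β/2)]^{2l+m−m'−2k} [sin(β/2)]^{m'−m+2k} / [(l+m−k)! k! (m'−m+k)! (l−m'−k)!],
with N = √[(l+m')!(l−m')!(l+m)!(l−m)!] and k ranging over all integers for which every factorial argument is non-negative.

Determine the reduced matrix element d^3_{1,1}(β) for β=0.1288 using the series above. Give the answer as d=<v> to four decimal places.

d^3_{1,1}(β=0.1288) via the finite sum:
Half-angle: c=0.997927, s=0.064355. N=√(24·2·24·2)=48.000000
k∈{0,1,2} keeps every argument non-negative
  k=0: (−1)^0·48.0000/(48)·0.9979^6·0.0644^0 = +0.987626
  k=1: (−1)^1·48.0000/(6)·0.9979^4·0.0644^2 = -0.032859
  k=2: (−1)^2·48.0000/(8)·0.9979^2·0.0644^4 = +0.000102
d^3_{1,1}(0.1288) = +0.987626 -0.032859 +0.000102 = +0.954870

d=0.9549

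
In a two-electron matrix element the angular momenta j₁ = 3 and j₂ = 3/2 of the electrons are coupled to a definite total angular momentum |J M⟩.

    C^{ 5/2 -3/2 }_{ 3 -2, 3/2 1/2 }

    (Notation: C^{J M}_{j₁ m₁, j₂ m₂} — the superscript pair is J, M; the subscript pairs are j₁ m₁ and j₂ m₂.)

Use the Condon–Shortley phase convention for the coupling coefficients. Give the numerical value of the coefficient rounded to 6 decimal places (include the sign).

j₁+j₂−J=2  J+j₁−j₂=4  J−j₁+j₂=1  j₁+j₂+J+1=8
(j₁±m₁, j₂±m₂, J±M) = (1,5,2,1,1,4)
P² = 288/7
sum k=1..2:
  [1] −1/24 = -1/24
  [2] +1/12 = 1/12
S = 1/24
C² = P²·S² = 1/14 ; C = +0.267261

+√(1/14) = +0.267261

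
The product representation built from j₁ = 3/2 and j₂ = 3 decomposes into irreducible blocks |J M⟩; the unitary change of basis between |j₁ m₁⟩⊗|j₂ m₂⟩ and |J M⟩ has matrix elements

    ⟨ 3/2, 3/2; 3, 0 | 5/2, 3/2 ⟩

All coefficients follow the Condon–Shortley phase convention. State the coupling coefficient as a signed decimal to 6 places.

+0.507093  (= +√(9/35))

√[6·2!1!4!/8! · 3!0!3!3!4!1!] = √(1296/35)
  +(−1)^0/∏(0,2,0,3,1,1)! = 1/12  (running 1/12)
⟨..|..⟩ = √(1296/35)·(1/12) = +0.507093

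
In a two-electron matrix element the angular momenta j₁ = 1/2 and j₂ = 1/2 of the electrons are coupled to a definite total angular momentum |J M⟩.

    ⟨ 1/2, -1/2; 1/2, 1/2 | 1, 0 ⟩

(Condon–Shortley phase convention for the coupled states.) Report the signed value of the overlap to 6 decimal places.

√[3·0!1!1!/3! · 0!1!1!0!1!1!] = √(1/2)
  +(−1)^0/∏(0,0,1,1,0,0)! = 1  (running 1)
⟨..|..⟩ = √(1/2)·(1) = +0.707107

+√(1/2) = +0.707107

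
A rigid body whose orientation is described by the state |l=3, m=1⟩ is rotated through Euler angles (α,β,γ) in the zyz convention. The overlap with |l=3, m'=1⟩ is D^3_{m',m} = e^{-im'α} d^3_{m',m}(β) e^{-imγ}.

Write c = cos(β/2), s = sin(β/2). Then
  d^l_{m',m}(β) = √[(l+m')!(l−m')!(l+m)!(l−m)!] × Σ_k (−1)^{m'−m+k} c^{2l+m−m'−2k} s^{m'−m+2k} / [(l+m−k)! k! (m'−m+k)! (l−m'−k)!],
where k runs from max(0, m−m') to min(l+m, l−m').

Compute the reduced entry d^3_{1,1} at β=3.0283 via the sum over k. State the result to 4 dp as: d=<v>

d=0.0190

d^3_{1,1}(β=3.0283) via the finite sum:
c=cos(3.028300/2)=0.056616, s=sin(3.028300/2)=0.998396; N=√[24·2·24·2]=48.000000
Admissible k: 0..2 (factorial args all ≥0)
  k=0: (−1)^0·48.0000/(48)·0.0566^6·0.9984^0 = +0.000000
  k=1: (−1)^1·48.0000/(6)·0.0566^4·0.9984^2 = -0.000082
  k=2: (−1)^2·48.0000/(8)·0.0566^2·0.9984^4 = +0.019109
d^3_{1,1}(3.0283) = +0.000000 -0.000082 +0.019109 = +0.019027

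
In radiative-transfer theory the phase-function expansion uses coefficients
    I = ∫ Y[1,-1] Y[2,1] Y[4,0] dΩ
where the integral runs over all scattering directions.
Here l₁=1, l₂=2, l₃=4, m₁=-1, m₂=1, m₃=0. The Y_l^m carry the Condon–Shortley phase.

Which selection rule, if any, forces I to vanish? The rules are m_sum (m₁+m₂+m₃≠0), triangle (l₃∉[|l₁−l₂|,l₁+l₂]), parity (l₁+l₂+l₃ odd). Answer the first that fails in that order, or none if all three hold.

triangle

m₁+m₂+m₃ = -1 + 1 + 0 = 0  ✓
triangle: need |l₁−l₂| ≤ l₃ ≤ l₁+l₂ = [1,3]; l₃=4 is outside  ✗
parity: l₁+l₂+l₃ = 7 is odd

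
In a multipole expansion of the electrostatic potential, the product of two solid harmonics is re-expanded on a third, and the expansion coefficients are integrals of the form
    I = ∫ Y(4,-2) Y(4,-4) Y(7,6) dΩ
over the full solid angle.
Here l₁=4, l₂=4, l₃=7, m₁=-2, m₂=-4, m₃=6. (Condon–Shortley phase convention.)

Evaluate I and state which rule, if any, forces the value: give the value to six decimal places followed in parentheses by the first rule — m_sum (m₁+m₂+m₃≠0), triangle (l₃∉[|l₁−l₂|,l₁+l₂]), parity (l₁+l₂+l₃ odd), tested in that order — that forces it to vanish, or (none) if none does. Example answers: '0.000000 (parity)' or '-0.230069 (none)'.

0.000000 (parity)

Σlᵢ=15 odd — θ-integrand is odd under cosθ→−cosθ; I=0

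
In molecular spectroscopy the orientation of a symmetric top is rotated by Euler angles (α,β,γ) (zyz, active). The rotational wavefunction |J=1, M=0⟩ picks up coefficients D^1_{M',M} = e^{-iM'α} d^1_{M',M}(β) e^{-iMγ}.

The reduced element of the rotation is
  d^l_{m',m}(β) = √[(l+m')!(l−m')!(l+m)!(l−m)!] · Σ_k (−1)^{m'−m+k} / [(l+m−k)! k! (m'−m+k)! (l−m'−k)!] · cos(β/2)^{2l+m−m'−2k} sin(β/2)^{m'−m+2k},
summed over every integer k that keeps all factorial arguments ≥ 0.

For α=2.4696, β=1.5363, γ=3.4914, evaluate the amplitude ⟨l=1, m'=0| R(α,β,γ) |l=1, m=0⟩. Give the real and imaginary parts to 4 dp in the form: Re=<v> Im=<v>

Re=0.0345 Im=0.0000

Split into d^1_{0,0}(β=1.5363) × two z-phases.
With c≡cos(β/2)=0.719197 and s≡sin(β/2)=0.694806, N=[1·1·1·1]^{1/2}=1.000000
The bounds max(0,m−m')=0 and min(l+m,l−m')=1 give 2 terms
  k=0: (−1)^0·1.0000/(1)·0.7192^2·0.6948^0 = +0.517245
  k=1: (−1)^1·1.0000/(1)·0.7192^0·0.6948^2 = -0.482755
d^1_{0,0}(1.5363) = +0.517245 -0.482755 = +0.034489
D = (+1.000000+0.000000i)·(+0.034489)·(+1.000000+0.000000i) = +0.034489+0.000000i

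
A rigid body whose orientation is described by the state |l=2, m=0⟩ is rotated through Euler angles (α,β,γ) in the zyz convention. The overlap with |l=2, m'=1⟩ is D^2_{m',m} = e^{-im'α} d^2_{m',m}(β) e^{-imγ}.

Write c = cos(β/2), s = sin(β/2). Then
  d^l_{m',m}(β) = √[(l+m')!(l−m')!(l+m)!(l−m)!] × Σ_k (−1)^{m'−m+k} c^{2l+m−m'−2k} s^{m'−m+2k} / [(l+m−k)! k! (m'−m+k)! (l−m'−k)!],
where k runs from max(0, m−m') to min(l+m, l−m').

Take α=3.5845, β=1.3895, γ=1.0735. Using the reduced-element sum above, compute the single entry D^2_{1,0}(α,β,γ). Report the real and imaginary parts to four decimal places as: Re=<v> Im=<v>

Re=0.1962 Im=-0.0931

First d^2_{1,0}(β=1.3895), then the phase factors e^{-i(1)α} and e^{-i(0)γ}:
Half-angle: c=0.768214, s=0.640193. N=√(6·1·2·2)=4.898979
k: max(0,(0)−(1))=0 … min(2+(0),2−(1))=1
  k=0: (−1)^1·4.8990/(2)·0.7682^3·0.6402^1 = -0.710940
  k=1: (−1)^2·4.8990/(2)·0.7682^1·0.6402^3 = +0.493732
d^2_{1,0}(1.3895) = -0.710940 +0.493732 = -0.217208
D = (-0.903509+0.428568i)·(-0.217208)·(+1.000000+0.000000i) = +0.196250-0.093089i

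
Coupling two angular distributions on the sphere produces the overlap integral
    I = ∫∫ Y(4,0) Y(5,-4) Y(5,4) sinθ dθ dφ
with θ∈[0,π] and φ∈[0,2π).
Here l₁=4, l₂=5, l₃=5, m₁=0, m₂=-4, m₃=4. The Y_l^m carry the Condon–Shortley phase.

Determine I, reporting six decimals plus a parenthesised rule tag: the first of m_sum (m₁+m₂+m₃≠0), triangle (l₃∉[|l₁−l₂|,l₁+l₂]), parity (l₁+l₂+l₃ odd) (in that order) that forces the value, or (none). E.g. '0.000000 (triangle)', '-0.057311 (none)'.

-0.130198 (none)

Checks pass: Σm=0; 14 even; l₃=5∈[1,9].
(2·4+1)(2·5+1)(2·5+1) = 1089
Δ: 4! 4! 6! / 15! → 1/3153150
sum: t=0:+1/69120 t=1:−1/1728 t=2:+1/576 t=3:−1/1728 t=4:+1/69120 = 7/11520
3j²(4 5 5; 0 0 0) = Δ·Π!·Σ² = 2/143  (sign -1)
sum: t=0:+1/69120 t=1:−1/25920 = -1/41472
3j²(4 5 5; 0 -4 4) = Δ·Π!·Σ² = 2/143  (sign +1)
combine: 4πI² = 1089·2/143·2/143 = 36/169
take √, sign -1: I = -0.13019760
No selection rule forces the value: the integral is nonzero (none).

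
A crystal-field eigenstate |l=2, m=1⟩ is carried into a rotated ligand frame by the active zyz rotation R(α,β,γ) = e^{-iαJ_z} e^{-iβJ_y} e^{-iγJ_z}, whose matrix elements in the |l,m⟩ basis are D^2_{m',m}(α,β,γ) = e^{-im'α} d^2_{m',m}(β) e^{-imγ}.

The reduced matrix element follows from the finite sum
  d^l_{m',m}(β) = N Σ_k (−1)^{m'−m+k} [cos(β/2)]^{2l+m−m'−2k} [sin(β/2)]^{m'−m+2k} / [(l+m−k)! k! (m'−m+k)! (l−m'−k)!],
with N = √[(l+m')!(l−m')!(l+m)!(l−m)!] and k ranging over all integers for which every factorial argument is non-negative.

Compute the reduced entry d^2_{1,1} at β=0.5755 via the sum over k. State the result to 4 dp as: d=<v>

d^2_{1,1}(β=0.5755) via the finite sum:
Half-angle: c=0.958885, s=0.283795. N=√(6·1·6·1)=6.000000
The bounds max(0,m−m')=0 and min(l+m,l−m')=1 give 2 terms
  k=0: (−1)^0·6.0000/(6)·0.9589^4·0.2838^0 = +0.845407
  k=1: (−1)^1·6.0000/(2)·0.9589^2·0.2838^2 = -0.222160
d^2_{1,1}(0.5755) = +0.845407 -0.222160 = +0.623247

d=0.6232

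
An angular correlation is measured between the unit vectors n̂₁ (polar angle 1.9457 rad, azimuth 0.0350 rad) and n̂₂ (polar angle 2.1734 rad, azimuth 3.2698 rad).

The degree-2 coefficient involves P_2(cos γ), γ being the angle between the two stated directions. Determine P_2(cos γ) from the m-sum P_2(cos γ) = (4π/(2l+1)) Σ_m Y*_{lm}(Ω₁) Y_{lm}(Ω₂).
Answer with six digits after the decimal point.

-0.036691

Expand P_2 via completeness: Σ_{m} conj(Y_{2,m}) at Ω₁ times Y_{2,m} at Ω₂ —
  m=-2: Y*=(0.333660, 0.023394)  Y=(0.253612, -0.066493)  product (0.086175, -0.016253)
  m=-1: Y*=(-0.263084, -0.009212)  Y=(0.357786, -0.046124)  product (-0.094553, 0.008839)
  m=+0: Y*=(-0.188519, -0.000000)  Y=(-0.011433, 0.000000)  product (0.002155, 0.000000)
  m=+1: Y*=(0.263084, -0.009212)  Y=(-0.357786, -0.046124)  product (-0.094553, -0.008839)
  m=+2: Y*=(0.333660, -0.023394)  Y=(0.253612, 0.066493)  product (0.086175, 0.016253)
Total Σ_m = (-0.014599, 0.000000). Multiply by 2.513274: (-0.036691, 0.000000). P_2(cos γ) = -0.036691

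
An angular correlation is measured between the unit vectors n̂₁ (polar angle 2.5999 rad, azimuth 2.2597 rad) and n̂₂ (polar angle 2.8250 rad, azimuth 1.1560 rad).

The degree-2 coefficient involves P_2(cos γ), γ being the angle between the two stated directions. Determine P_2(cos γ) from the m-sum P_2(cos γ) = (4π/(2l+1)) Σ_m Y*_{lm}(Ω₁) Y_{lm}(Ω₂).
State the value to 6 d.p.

Expand P_2 via completeness: Σ_{m} conj(Y_{2,m}) at Ω₁ times Y_{2,m} at Ω₂ —
  m=-2: (-0.01969 - 0.10078j) × (-0.02528 - 0.02762j) = -0.00229 + 0.00309j  (running Σ = -0.00229 + 0.00309j)
  m=-1: (0.21696 - 0.26346j) × (-0.09211 + 0.20918j) = 0.03513 + 0.06965j  (running Σ = 0.03284 + 0.07274j)
  m=0: (0.37926 + 0.00000j) × (0.53907 + 0.00000j) = 0.20445 + 0.00000j  (running Σ = 0.23729 + 0.07274j)
  m=1: (-0.21696 - 0.26346j) × (0.09211 + 0.20918j) = 0.03513 - 0.06965j  (running Σ = 0.27242 + 0.00309j)
  m=2: (-0.01969 + 0.10078j) × (-0.02528 + 0.02762j) = -0.00229 - 0.00309j  (running Σ = 0.27013 + 0.00000j)
Accumulated sum 0.27013 + 0.00000j; after 4π/(2l+1) scaling, 0.67891 + 0.00000j ⇒ P_2 = 0.678915

0.678915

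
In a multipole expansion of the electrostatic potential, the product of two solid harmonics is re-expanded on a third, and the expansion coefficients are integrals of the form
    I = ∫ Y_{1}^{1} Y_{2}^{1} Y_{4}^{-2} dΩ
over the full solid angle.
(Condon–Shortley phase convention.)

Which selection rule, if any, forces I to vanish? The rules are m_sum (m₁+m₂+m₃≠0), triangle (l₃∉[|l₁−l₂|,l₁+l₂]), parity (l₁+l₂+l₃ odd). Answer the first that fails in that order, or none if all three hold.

triangle

azimuthal sum: 1 + 1 − 2 = 0  ✓
l₃ must lie in [1,3]; have l₃=4  ✗
L = 1 + 2 + 4 = 7 (odd)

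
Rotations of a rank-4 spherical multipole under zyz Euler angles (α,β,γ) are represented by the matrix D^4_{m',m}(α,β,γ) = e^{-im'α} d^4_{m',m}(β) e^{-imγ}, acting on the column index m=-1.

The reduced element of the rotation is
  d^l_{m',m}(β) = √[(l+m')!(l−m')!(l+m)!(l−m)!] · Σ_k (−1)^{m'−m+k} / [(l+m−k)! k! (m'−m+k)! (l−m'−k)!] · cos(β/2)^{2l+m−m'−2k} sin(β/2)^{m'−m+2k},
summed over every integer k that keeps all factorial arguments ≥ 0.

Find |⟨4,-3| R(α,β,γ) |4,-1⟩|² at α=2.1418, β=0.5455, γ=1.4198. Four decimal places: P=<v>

Split into d^4_{-3,-1}(β=0.5455) × two z-phases.
With c≡cos(β/2)=0.963034 and s≡sin(β/2)=0.269381, N=[1·5040·6·120]^{1/2}=1904.940944
Admissible k: 2..3 (factorial args all ≥0)
  k=2: (−1)^0·1904.9409/(240)·0.9630^6·0.2694^2 = +0.459465
  k=3: (−1)^1·1904.9409/(144)·0.9630^4·0.2694^4 = -0.059917
d^4_{-3,-1}(0.5455) = +0.459465 -0.059917 = +0.399548
|D^4_{-3,-1}|² = |d^4_{-3,-1}(β)|² = (+0.399548)² = 0.159639 (the z-rotation phases have unit modulus)

P=0.1596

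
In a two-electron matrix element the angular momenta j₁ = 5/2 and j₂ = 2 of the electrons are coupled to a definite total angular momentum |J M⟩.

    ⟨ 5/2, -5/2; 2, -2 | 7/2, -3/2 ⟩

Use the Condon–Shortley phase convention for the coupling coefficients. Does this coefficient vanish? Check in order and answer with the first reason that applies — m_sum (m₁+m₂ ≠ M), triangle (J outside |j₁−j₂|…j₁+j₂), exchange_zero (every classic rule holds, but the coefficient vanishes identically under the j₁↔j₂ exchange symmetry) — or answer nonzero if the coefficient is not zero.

m-sum: m₁+m₂ = -5/2+(-2) = -9/2, M = -3/2  ✗ ⇒ coefficient is 0

m_sum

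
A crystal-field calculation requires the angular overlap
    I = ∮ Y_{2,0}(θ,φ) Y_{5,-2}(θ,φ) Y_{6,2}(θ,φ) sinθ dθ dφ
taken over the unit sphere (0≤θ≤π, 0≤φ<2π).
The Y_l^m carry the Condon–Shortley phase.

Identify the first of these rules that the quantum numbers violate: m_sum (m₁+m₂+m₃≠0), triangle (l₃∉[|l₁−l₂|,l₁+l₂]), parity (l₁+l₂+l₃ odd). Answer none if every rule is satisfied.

parity

m₁+m₂+m₃ = 0 − 2 + 2 = 0  ✓
triangle: |2−5|=3 ≤ l₃=6 ≤ 2+5=7  ✓
parity: l₁+l₂+l₃ = 13 is odd  ✗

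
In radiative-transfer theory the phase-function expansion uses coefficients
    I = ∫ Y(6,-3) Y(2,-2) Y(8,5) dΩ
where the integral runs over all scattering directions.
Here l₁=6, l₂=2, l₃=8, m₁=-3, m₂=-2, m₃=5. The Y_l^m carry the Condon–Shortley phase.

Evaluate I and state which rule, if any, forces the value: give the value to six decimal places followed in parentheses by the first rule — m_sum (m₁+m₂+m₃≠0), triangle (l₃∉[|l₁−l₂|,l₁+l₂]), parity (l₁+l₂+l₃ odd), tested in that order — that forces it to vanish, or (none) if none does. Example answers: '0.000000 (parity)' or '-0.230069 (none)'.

Checks pass: Σm=0; 16 even; l₃=8∈[4,8].
(2·6+1)(2·2+1)(2·8+1) = 1105
Δ: 0! 12! 4! / 17! → 1/30940
sum: t=0:+1/2073600 = 1/2073600
3j²(6 2 8; 0 0 0) = Δ·Π!·Σ² = 28/1105  (sign +1)
sum: t=0:+1/52254720 = 1/52254720
3j²(6 2 8; -3 -2 5) = Δ·Π!·Σ² = 11/476  (sign -1)
combine: 4πI² = 1105·28/1105·11/476 = 11/17
take √, sign -1: I = -0.22691696
No selection rule forces the value: the integral is nonzero (none).

-0.226917 (none)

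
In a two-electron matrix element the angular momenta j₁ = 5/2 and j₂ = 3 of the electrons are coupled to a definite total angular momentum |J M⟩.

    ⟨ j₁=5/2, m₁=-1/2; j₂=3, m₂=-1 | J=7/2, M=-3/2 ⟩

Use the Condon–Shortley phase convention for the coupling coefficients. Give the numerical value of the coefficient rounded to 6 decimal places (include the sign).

−√(5/21) ≈ -0.487950

√[8·2!3!4!/10! · 2!3!2!4!2!5!] = √(3072/35)
  +(−1)^0/∏(0,2,3,2,0,2)! = 1/48  (running 1/48)
  +(−1)^1/∏(1,1,2,1,1,3)! = -1/12  (running -1/16)
  +(−1)^2/∏(2,0,1,0,2,4)! = 1/96  (running -5/96)
⟨..|..⟩ = √(3072/35)·(-5/96) = -0.487950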